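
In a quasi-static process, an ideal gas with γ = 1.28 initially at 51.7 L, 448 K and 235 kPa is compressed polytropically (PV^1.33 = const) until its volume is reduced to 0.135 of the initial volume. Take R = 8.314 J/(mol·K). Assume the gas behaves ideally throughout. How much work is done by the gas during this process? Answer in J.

-34500 J

n = P₁V₁/(RT₁) = 235×51.7/(8.314×448) = 3.26 mol.
Polytropic n=1.33: T₂ = T₁(V₁/V₂)^(n−1) = 448×(7.41)^0.33 = 867 K; P₂ = P₁(V₁/V₂)^n = 3370 kPa.
W = (P₁V₁−P₂V₂)/(n−1) = (235×51.7−3370×6.98)/0.33 = -34500 J.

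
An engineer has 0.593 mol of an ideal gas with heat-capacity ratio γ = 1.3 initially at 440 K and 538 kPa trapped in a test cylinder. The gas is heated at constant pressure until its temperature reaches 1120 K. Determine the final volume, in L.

V₁ = nRT₁/P₁ = 0.593×8.314×440/538 = 4.03 L.
Isobaric: P stays 538 kPa; V/T = const ⇒ T₂ = 1120 K, V₂ = 10.3 L.

10.3 L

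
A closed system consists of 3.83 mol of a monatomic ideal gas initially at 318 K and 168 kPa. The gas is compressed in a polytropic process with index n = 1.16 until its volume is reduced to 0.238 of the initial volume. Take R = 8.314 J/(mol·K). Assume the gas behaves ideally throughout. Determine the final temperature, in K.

V₁ = nRT₁/P₁ = 3.83×8.314×318/168 = 60.3 L.
Polytropic n=1.16: T₂ = T₁(V₁/V₂)^(n−1) = 318×(4.20)^0.16 = 400 K; P₂ = P₁(V₁/V₂)^n = 888 kPa.

400 K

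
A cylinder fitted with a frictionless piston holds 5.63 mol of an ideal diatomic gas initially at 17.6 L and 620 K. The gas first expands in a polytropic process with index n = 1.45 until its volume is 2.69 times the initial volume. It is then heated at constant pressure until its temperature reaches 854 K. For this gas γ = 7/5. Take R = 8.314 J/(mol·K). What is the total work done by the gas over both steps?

P₁ = nRT₁/V₁ = 5.63×8.314×620/17.6 = 1650 kPa.
Step 1 — Polytropic n=1.45: T₂ = T₁(V₁/V₂)^(n−1) = 620×(0.372)^0.45 = 397 K; P₂ = P₁(V₁/V₂)^n = 393 kPa.
W = (P₁V₁−P₂V₂)/(n−1) = (1650×17.6−393×47.3)/0.45 = 23200 J.
ΔU = nCvΔT = 5.63×20.8×(397−620) = -26100 J.
Q = ΔU + W = -2900 J.
State after step 1: P = 393 kPa, V = 47.3 L, T = 397 K.
Step 2 — Isobaric: P stays 393 kPa; V/T = const ⇒ T₂ = 854 K, V₂ = 102 L.
W = PΔV = 393×(102−47.3) kPa·L = 21400 J.
ΔU = nCvΔT = 5.63×20.8×(854−397) = 53500 J.
Q = ΔU + W = nCpΔT = 74800 J.
Net over both steps: W = 44600 J, Q = 71900 J, ΔU = 27400 J.

44600 J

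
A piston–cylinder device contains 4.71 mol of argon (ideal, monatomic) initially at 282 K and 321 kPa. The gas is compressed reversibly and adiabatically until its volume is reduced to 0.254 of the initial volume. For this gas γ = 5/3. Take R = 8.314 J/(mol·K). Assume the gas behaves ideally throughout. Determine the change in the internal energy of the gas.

24700 J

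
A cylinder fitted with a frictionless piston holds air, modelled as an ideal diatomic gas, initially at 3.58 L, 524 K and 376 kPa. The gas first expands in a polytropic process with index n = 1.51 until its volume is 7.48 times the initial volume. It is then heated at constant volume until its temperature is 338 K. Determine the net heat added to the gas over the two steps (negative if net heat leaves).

499 J

n = P₁V₁/(RT₁) = 376×3.58/(8.314×524) = 0.309 mol.
Step 1 — Polytropic n=1.51: T₂ = T₁(V₁/V₂)^(n−1) = 524×(0.134)^0.51 = 188 K; P₂ = P₁(V₁/V₂)^n = 18.0 kPa.
W = (P₁V₁−P₂V₂)/(n−1) = (376×3.58−18.0×26.8)/0.51 = 1690 J.
ΔU = nCvΔT = 0.309×20.8×(188−524) = -2160 J.
Q = ΔU + W = -466 J.
State after step 1: P = 18.0 kPa, V = 26.8 L, T = 188 K.
Step 2 — Isochoric: V stays 26.8 L; P/T = const ⇒ T₂ = 338 K, P₂ = 32.4 kPa.
W = 0 (no volume change).
ΔU = nCvΔT = 0.309×20.8×(338−188) = 965 J.
Q = ΔU = 965 J.
Net over both steps: W = 1690 J, Q = 499 J, ΔU = -1190 J.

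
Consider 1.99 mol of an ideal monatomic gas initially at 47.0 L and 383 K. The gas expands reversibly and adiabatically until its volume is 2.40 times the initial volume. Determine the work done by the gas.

4200 J

P₁ = nRT₁/V₁ = 1.99×8.314×383/47.0 = 135 kPa.
Adiabatic: TV^(γ−1) = const ⇒ T₂ = 383×(0.417)^0.667 = 214 K; PV^γ = const ⇒ P₂ = 31.3 kPa.
ΔU = nCvΔT = 1.99×12.5×(214−383) = -4200 J.
Q = 0 for an adiabatic process, so W = −ΔU = 4200 J.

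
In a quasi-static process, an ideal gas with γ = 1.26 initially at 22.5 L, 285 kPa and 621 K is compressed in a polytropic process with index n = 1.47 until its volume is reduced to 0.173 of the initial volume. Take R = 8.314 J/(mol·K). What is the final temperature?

1420 K

Polytropic n=1.47: T₂ = T₁(V₁/V₂)^(n−1) = 621×(5.78)^0.47 = 1420 K; P₂ = P₁(V₁/V₂)^n = 3760 kPa.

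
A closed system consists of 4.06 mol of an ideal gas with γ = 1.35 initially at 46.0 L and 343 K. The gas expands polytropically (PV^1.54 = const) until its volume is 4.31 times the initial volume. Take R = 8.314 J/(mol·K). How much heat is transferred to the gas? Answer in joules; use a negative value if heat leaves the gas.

P₁ = nRT₁/V₁ = 4.06×8.314×343/46.0 = 252 kPa.
Polytropic n=1.54: T₂ = T₁(V₁/V₂)^(n−1) = 343×(0.232)^0.54 = 156 K; P₂ = P₁(V₁/V₂)^n = 26.5 kPa.
W = (P₁V₁−P₂V₂)/(n−1) = (252×46.0−26.5×198)/0.54 = 11700 J.
ΔU = nCvΔT = 4.06×23.8×(156−343) = -18100 J.
Q = ΔU + W = -6350 J.

-6350 J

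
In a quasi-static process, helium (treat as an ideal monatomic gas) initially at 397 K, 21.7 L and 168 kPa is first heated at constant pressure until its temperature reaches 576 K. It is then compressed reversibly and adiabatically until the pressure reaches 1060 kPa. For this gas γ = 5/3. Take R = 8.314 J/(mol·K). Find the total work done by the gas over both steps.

-7000 J

n = P₁V₁/(RT₁) = 168×21.7/(8.314×397) = 1.10 mol.
Step 1 — Isobaric: P stays 168 kPa; V/T = const ⇒ T₂ = 576 K, V₂ = 31.5 L.
W = PΔV = 168×(31.5−21.7) kPa·L = 1640 J.
ΔU = nCvΔT = 1.10×12.5×(576−397) = 2470 J.
Q = ΔU + W = nCpΔT = 4110 J.
State after step 1: P = 168 kPa, V = 31.5 L, T = 576 K.
Step 2 — Adiabatic: T₂/T₁ = (P₂/P₁)^((γ−1)/γ) ⇒ T₂ = 576×(6.31)^0.400 = 1200 K; V₂ = 10.4 L.
ΔU = nCvΔT = 1.10×12.5×(1200−576) = 8640 J.
Q = 0 for an adiabatic process, so W = −ΔU = -8640 J.
Net over both steps: W = -7000 J, Q = 4110 J, ΔU = 11100 J.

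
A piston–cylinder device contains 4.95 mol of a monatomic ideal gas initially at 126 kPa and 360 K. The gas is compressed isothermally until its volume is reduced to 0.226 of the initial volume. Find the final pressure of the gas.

558 kPa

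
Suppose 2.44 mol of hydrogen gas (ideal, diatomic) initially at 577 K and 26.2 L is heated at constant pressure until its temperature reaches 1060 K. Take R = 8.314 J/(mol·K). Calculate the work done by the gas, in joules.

9800 J

P₁ = nRT₁/V₁ = 2.44×8.314×577/26.2 = 447 kPa.
Isobaric: P stays 447 kPa; V/T = const ⇒ T₂ = 1060 K, V₂ = 48.1 L.
W = PΔV = 447×(48.1−26.2) kPa·L = 9800 J.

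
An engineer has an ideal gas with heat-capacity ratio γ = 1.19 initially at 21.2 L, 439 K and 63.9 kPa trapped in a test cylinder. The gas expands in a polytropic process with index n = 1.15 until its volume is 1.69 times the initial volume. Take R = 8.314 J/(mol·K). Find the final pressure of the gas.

34.9 kPa

Polytropic n=1.15: T₂ = T₁(V₁/V₂)^(n−1) = 439×(0.592)^0.15 = 406 K; P₂ = P₁(V₁/V₂)^n = 34.9 kPa.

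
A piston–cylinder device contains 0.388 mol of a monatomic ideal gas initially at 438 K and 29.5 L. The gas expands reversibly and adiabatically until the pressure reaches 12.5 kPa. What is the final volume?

P₁ = nRT₁/V₁ = 0.388×8.314×438/29.5 = 47.9 kPa.
Adiabatic: T₂/T₁ = (P₂/P₁)^((γ−1)/γ) ⇒ T₂ = 438×(0.261)^0.400 = 256 K; V₂ = 66.0 L.

66.0 L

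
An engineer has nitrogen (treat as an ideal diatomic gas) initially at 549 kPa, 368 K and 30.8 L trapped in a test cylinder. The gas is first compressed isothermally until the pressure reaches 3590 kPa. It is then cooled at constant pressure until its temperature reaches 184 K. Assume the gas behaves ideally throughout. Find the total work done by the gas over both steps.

-40200 J

n = P₁V₁/(RT₁) = 549×30.8/(8.314×368) = 5.53 mol.
Step 1 — Isothermal: T stays 368 K; PV = const ⇒ V₂ = 4.71 L, P₂ = 3590 kPa.
ΔU = 0 (ideal gas, T constant).
W = nRT ln(V₂/V₁) = 5.53×8.314×368×ln(0.153) = -31800 J.
Q = ΔU + W = -31800 J.
State after step 1: P = 3590 kPa, V = 4.71 L, T = 368 K.
Step 2 — Isobaric: P stays 3590 kPa; V/T = const ⇒ T₂ = 184 K, V₂ = 2.36 L.
W = PΔV = 3590×(2.36−4.71) kPa·L = -8450 J.
ΔU = nCvΔT = 5.53×20.8×(184−368) = -21100 J.
Q = ΔU + W = nCpΔT = -29600 J.
Net over both steps: W = -40200 J, Q = -61300 J, ΔU = -21100 J.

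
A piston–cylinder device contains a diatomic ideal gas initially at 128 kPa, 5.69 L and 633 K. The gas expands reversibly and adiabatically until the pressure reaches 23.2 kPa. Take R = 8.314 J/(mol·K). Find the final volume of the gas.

19.3 L

Adiabatic: T₂/T₁ = (P₂/P₁)^((γ−1)/γ) ⇒ T₂ = 633×(0.181)^0.286 = 389 K; V₂ = 19.3 L.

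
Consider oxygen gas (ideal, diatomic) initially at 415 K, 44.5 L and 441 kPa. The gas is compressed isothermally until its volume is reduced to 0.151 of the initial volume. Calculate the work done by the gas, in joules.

-37100 J

n = P₁V₁/(RT₁) = 441×44.5/(8.314×415) = 5.69 mol.
Isothermal: T stays 415 K; PV = const ⇒ V₂ = 6.72 L, P₂ = 2920 kPa.
W = nRT ln(V₂/V₁) = 5.69×8.314×415×ln(0.151) = -37100 J.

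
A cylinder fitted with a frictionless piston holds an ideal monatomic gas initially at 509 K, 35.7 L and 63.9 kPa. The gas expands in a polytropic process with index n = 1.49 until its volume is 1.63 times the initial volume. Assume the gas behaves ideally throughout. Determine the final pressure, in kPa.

Polytropic n=1.49: T₂ = T₁(V₁/V₂)^(n−1) = 509×(0.613)^0.49 = 401 K; P₂ = P₁(V₁/V₂)^n = 30.9 kPa.

30.9 kPa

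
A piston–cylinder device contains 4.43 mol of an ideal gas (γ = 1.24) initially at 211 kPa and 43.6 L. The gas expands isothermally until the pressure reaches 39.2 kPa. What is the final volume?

235 L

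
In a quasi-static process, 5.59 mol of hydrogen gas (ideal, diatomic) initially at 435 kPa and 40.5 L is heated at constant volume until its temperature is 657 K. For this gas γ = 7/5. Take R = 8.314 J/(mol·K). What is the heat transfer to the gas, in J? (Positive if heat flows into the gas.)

T₁ = P₁V₁/(nR) = 435×40.5/(5.59×8.314) = 379 K.
Isochoric: V stays 40.5 L; P/T = const ⇒ T₂ = 657 K, P₂ = 754 kPa.
W = 0 (no volume change).
ΔU = nCvΔT = 5.59×20.8×(657−379) = 32300 J.
Q = ΔU = 32300 J.

32300 J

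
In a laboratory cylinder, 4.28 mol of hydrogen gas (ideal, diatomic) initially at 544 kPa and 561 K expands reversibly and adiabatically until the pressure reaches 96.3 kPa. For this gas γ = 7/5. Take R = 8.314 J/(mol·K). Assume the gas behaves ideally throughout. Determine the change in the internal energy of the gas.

-19500 J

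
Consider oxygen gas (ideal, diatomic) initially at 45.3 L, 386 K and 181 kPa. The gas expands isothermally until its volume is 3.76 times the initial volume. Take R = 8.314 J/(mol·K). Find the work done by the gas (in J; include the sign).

n = P₁V₁/(RT₁) = 181×45.3/(8.314×386) = 2.55 mol.
Isothermal: T stays 386 K; PV = const ⇒ V₂ = 170 L, P₂ = 48.1 kPa.
W = nRT ln(V₂/V₁) = 2.55×8.314×386×ln(3.76) = 10900 J.

10900 J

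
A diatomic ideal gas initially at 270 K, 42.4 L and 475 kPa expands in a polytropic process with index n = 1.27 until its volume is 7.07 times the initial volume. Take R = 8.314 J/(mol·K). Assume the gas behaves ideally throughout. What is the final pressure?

39.6 kPa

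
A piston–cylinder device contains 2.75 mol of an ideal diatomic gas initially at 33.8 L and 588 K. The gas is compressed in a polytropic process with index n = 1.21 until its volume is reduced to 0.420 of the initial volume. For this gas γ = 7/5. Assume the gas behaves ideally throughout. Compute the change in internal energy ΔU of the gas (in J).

P₁ = nRT₁/V₁ = 2.75×8.314×588/33.8 = 398 kPa.
Polytropic n=1.21: T₂ = T₁(V₁/V₂)^(n−1) = 588×(2.38)^0.21 = 705 K; P₂ = P₁(V₁/V₂)^n = 1140 kPa.
For an ideal gas ΔU = nCvΔT with Cv = (5/2)R = 20.8 J/(mol·K).
ΔU = 2.75×20.8×(705−588) = 6720 J.

6720 J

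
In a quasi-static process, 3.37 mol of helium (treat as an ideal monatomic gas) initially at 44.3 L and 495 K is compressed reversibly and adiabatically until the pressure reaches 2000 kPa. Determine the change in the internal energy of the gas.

P₁ = nRT₁/V₁ = 3.37×8.314×495/44.3 = 313 kPa.
Adiabatic: T₂/T₁ = (P₂/P₁)^((γ−1)/γ) ⇒ T₂ = 495×(6.39)^0.400 = 1040 K; V₂ = 14.6 L.
For an ideal gas ΔU = nCvΔT with Cv = (3/2)R = 12.5 J/(mol·K).
ΔU = 3.37×12.5×(1040−495) = 22900 J.

22900 J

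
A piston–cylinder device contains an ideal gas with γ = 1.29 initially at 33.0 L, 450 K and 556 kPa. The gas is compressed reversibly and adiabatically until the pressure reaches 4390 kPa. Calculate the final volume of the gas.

Adiabatic: T₂/T₁ = (P₂/P₁)^((γ−1)/γ) ⇒ T₂ = 450×(7.90)^0.225 = 716 K; V₂ = 6.65 L.

6.65 L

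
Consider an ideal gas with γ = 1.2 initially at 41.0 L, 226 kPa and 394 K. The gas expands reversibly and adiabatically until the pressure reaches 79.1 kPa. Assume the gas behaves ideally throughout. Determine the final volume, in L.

98.3 L

Adiabatic: T₂/T₁ = (P₂/P₁)^((γ−1)/γ) ⇒ T₂ = 394×(0.350)^0.167 = 331 K; V₂ = 98.3 L.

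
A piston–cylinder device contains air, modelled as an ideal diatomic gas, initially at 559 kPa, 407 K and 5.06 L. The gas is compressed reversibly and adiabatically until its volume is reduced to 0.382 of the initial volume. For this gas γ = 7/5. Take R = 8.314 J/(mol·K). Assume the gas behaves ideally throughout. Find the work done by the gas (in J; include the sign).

-3320 J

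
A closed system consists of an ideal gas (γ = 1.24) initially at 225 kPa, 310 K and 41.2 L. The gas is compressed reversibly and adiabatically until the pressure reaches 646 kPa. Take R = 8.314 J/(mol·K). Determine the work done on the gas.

8750 J

n = P₁V₁/(RT₁) = 225×41.2/(8.314×310) = 3.60 mol.
Adiabatic: T₂/T₁ = (P₂/P₁)^((γ−1)/γ) ⇒ T₂ = 310×(2.87)^0.194 = 380 K; V₂ = 17.6 L.
ΔU = nCvΔT = 3.60×34.6×(380−310) = 8750 J.
Q = 0 for an adiabatic process, so W = −ΔU = -8750 J.
Work done on the gas = −W_by = 8750 J.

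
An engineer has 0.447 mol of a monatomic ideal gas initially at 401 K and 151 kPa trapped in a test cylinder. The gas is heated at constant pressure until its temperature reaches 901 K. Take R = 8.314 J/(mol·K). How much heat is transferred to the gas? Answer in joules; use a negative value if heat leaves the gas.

V₁ = nRT₁/P₁ = 0.447×8.314×401/151 = 9.87 L.
Isobaric: P stays 151 kPa; V/T = const ⇒ T₂ = 901 K, V₂ = 22.2 L.
W = PΔV = 151×(22.2−9.87) kPa·L = 1860 J.
ΔU = nCvΔT = 0.447×12.5×(901−401) = 2790 J.
Q = ΔU + W = nCpΔT = 4650 J.

4650 J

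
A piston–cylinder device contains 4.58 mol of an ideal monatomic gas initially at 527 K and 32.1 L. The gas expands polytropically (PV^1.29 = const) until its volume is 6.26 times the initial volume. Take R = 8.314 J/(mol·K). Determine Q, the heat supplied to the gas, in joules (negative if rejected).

16100 J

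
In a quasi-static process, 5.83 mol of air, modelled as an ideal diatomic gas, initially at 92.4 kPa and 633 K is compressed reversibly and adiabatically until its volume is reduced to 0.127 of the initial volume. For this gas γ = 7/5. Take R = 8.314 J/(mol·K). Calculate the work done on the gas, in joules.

98400 J

V₁ = nRT₁/P₁ = 5.83×8.314×633/92.4 = 332 L.
Adiabatic: TV^(γ−1) = const ⇒ T₂ = 633×(7.87)^0.400 = 1450 K; PV^γ = const ⇒ P₂ = 1660 kPa.
ΔU = nCvΔT = 5.83×20.8×(1450−633) = 98400 J.
Q = 0 for an adiabatic process, so W = −ΔU = -98400 J.
Work done on the gas = −W_by = 98400 J.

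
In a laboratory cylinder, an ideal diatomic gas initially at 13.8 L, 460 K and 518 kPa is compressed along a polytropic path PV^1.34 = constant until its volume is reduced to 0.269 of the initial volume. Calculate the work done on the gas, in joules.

11800 J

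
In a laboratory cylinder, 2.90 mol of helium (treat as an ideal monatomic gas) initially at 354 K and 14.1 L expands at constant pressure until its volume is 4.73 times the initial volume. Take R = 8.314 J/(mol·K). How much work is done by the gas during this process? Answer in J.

31800 J

P₁ = nRT₁/V₁ = 2.90×8.314×354/14.1 = 605 kPa.
Isobaric: P stays 605 kPa; V/T = const ⇒ T₂ = 1670 K, V₂ = 66.7 L.
W = PΔV = 605×(66.7−14.1) kPa·L = 31800 J.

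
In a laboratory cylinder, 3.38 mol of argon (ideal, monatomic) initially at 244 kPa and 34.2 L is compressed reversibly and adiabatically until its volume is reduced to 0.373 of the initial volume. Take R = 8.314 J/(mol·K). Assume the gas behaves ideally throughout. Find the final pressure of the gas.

1260 kPa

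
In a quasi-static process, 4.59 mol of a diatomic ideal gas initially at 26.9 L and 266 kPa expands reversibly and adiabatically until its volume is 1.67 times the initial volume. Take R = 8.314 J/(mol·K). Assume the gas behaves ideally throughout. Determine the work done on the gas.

-3320 J

T₁ = P₁V₁/(nR) = 266×26.9/(4.59×8.314) = 188 K.
Adiabatic: TV^(γ−1) = const ⇒ T₂ = 188×(0.599)^0.400 = 153 K; PV^γ = const ⇒ P₂ = 130 kPa.
ΔU = nCvΔT = 4.59×20.8×(153−188) = -3320 J.
Q = 0 for an adiabatic process, so W = −ΔU = 3320 J.
Work done on the gas = −W_by = -3320 J.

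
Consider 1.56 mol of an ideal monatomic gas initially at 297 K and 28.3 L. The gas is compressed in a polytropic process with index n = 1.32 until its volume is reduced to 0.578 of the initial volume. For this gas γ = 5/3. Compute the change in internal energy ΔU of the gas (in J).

1110 J

P₁ = nRT₁/V₁ = 1.56×8.314×297/28.3 = 136 kPa.
Polytropic n=1.32: T₂ = T₁(V₁/V₂)^(n−1) = 297×(1.73)^0.32 = 354 K; P₂ = P₁(V₁/V₂)^n = 281 kPa.
For an ideal gas ΔU = nCvΔT with Cv = (3/2)R = 12.5 J/(mol·K).
ΔU = 1.56×12.5×(354−297) = 1110 J.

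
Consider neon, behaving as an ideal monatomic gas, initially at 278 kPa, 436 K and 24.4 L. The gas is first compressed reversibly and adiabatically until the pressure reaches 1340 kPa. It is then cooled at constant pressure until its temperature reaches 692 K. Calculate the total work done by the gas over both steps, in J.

n = P₁V₁/(RT₁) = 278×24.4/(8.314×436) = 1.87 mol.
Step 1 — Adiabatic: T₂/T₁ = (P₂/P₁)^((γ−1)/γ) ⇒ T₂ = 436×(4.82)^0.400 = 818 K; V₂ = 9.50 L.
ΔU = nCvΔT = 1.87×12.5×(818−436) = 8910 J.
Q = 0 for an adiabatic process, so W = −ΔU = -8910 J.
State after step 1: P = 1340 kPa, V = 9.50 L, T = 818 K.
Step 2 — Isobaric: P stays 1340 kPa; V/T = const ⇒ T₂ = 692 K, V₂ = 8.03 L.
W = PΔV = 1340×(8.03−9.50) kPa·L = -1960 J.
ΔU = nCvΔT = 1.87×12.5×(692−818) = -2940 J.
Q = ΔU + W = nCpΔT = -4900 J.
Net over both steps: W = -10900 J, Q = -4900 J, ΔU = 5970 J.

-10900 J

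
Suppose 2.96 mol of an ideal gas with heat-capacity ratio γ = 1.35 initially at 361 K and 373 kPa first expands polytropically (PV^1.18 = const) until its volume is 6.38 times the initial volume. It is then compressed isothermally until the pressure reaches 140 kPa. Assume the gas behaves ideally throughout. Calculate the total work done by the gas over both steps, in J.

V₁ = nRT₁/P₁ = 2.96×8.314×361/373 = 23.8 L.
Step 1 — Polytropic n=1.18: T₂ = T₁(V₁/V₂)^(n−1) = 361×(0.157)^0.18 = 259 K; P₂ = P₁(V₁/V₂)^n = 41.9 kPa.
W = (P₁V₁−P₂V₂)/(n−1) = (373×23.8−41.9×152)/0.18 = 14000 J.
ΔU = nCvΔT = 2.96×23.8×(259−361) = -7200 J.
Q = ΔU + W = 6800 J.
State after step 1: P = 41.9 kPa, V = 152 L, T = 259 K.
Step 2 — Isothermal: T stays 259 K; PV = const ⇒ V₂ = 45.5 L, P₂ = 140 kPa.
ΔU = 0 (ideal gas, T constant).
W = nRT ln(V₂/V₁) = 2.96×8.314×259×ln(0.299) = -7680 J.
Q = ΔU + W = -7680 J.
Net over both steps: W = 6320 J, Q = -881 J, ΔU = -7200 J.

6320 J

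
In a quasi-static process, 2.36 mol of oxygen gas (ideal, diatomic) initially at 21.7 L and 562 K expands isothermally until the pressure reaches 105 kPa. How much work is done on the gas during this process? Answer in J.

P₁ = nRT₁/V₁ = 2.36×8.314×562/21.7 = 508 kPa.
Isothermal: T stays 562 K; PV = const ⇒ V₂ = 105 L, P₂ = 105 kPa.
W = nRT ln(V₂/V₁) = 2.36×8.314×562×ln(4.84) = 17400 J.
Work done on the gas = −W_by = -17400 J.

-17400 J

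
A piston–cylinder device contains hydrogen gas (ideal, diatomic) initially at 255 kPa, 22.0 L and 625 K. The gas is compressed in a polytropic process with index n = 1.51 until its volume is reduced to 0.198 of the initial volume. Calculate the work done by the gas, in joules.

-14100 J

n = P₁V₁/(RT₁) = 255×22.0/(8.314×625) = 1.08 mol.
Polytropic n=1.51: T₂ = T₁(V₁/V₂)^(n−1) = 625×(5.05)^0.51 = 1430 K; P₂ = P₁(V₁/V₂)^n = 2940 kPa.
W = (P₁V₁−P₂V₂)/(n−1) = (255×22.0−2940×4.36)/0.51 = -14100 J.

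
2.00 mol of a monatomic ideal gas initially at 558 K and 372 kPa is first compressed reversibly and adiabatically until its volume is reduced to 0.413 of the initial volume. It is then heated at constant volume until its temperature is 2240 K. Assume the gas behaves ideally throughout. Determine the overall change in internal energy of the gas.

42000 J

V₁ = nRT₁/P₁ = 2.00×8.314×558/372 = 24.9 L.
Step 1 — Adiabatic: TV^(γ−1) = const ⇒ T₂ = 558×(2.42)^0.667 = 1010 K; PV^γ = const ⇒ P₂ = 1620 kPa.
ΔU = nCvΔT = 2.00×12.5×(1010−558) = 11200 J.
Q = 0 for an adiabatic process, so W = −ΔU = -11200 J.
State after step 1: P = 1620 kPa, V = 10.3 L, T = 1010 K.
Step 2 — Isochoric: V stays 10.3 L; P/T = const ⇒ T₂ = 2240 K, P₂ = 3620 kPa.
W = 0 (no volume change).
ΔU = nCvΔT = 2.00×12.5×(2240−1010) = 30800 J.
Q = ΔU = 30800 J.
Net over both steps: W = -11200 J, Q = 30800 J, ΔU = 42000 J.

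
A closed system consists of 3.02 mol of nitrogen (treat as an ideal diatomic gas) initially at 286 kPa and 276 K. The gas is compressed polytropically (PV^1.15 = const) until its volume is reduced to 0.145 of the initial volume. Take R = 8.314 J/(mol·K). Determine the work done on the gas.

15500 J

V₁ = nRT₁/P₁ = 3.02×8.314×276/286 = 24.2 L.
Polytropic n=1.15: T₂ = T₁(V₁/V₂)^(n−1) = 276×(6.90)^0.15 = 369 K; P₂ = P₁(V₁/V₂)^n = 2640 kPa.
W = (P₁V₁−P₂V₂)/(n−1) = (286×24.2−2640×3.51)/0.15 = -15500 J.
Work done on the gas = −W_by = 15500 J.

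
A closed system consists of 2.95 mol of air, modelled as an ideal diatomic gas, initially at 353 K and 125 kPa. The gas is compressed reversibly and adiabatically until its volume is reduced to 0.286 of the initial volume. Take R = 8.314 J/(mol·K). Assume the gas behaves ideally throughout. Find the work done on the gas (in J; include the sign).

14100 J

V₁ = nRT₁/P₁ = 2.95×8.314×353/125 = 69.3 L.
Adiabatic: TV^(γ−1) = const ⇒ T₂ = 353×(3.50)^0.400 = 582 K; PV^γ = const ⇒ P₂ = 721 kPa.
ΔU = nCvΔT = 2.95×20.8×(582−353) = 14100 J.
Q = 0 for an adiabatic process, so W = −ΔU = -14100 J.
Work done on the gas = −W_by = 14100 J.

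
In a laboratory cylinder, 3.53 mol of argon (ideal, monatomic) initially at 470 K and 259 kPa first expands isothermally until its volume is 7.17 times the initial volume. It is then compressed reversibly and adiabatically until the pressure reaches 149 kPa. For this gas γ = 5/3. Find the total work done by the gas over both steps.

V₁ = nRT₁/P₁ = 3.53×8.314×470/259 = 53.3 L.
Step 1 — Isothermal: T stays 470 K; PV = const ⇒ V₂ = 382 L, P₂ = 36.1 kPa.
ΔU = 0 (ideal gas, T constant).
W = nRT ln(V₂/V₁) = 3.53×8.314×470×ln(7.17) = 27200 J.
Q = ΔU + W = 27200 J.
State after step 1: P = 36.1 kPa, V = 382 L, T = 470 K.
Step 2 — Adiabatic: T₂/T₁ = (P₂/P₁)^((γ−1)/γ) ⇒ T₂ = 470×(4.12)^0.400 = 828 K; V₂ = 163 L.
ΔU = nCvΔT = 3.53×12.5×(828−470) = 15800 J.
Q = 0 for an adiabatic process, so W = −ΔU = -15800 J.
Net over both steps: W = 11400 J, Q = 27200 J, ΔU = 15800 J.

11400 J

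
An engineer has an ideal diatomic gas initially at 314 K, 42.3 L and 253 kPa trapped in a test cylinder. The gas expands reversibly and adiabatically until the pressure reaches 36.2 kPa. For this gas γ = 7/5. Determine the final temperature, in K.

Adiabatic: T₂/T₁ = (P₂/P₁)^((γ−1)/γ) ⇒ T₂ = 314×(0.143)^0.286 = 180 K; V₂ = 170 L.

180 K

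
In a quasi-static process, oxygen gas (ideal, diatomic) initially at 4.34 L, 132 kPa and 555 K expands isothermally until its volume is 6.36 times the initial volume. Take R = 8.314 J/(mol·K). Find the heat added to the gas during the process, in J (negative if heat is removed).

1060 J

n = P₁V₁/(RT₁) = 132×4.34/(8.314×555) = 0.124 mol.
Isothermal: T stays 555 K; PV = const ⇒ V₂ = 27.6 L, P₂ = 20.8 kPa.
ΔU = 0 (ideal gas, T constant).
W = nRT ln(V₂/V₁) = 0.124×8.314×555×ln(6.36) = 1060 J.
Q = ΔU + W = 1060 J.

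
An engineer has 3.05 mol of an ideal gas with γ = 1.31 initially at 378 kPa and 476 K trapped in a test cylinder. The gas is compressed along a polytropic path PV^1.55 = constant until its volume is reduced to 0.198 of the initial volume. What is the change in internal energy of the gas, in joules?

V₁ = nRT₁/P₁ = 3.05×8.314×476/378 = 31.9 L.
Polytropic n=1.55: T₂ = T₁(V₁/V₂)^(n−1) = 476×(5.05)^0.55 = 1160 K; P₂ = P₁(V₁/V₂)^n = 4650 kPa.
For an ideal gas ΔU = nCvΔT with Cv = R/(γ−1) = 26.8 J/(mol·K).
ΔU = 3.05×26.8×(1160−476) = 55900 J.

55900 J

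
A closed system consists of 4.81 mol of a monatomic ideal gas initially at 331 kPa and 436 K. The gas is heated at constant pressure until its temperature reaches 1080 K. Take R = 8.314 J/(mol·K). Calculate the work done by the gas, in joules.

25800 J

V₁ = nRT₁/P₁ = 4.81×8.314×436/331 = 52.7 L.
Isobaric: P stays 331 kPa; V/T = const ⇒ T₂ = 1080 K, V₂ = 130 L.
W = PΔV = 331×(130−52.7) kPa·L = 25800 J.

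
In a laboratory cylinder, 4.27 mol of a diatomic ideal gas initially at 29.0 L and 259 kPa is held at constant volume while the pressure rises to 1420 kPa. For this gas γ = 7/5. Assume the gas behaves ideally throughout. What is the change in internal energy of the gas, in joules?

84200 J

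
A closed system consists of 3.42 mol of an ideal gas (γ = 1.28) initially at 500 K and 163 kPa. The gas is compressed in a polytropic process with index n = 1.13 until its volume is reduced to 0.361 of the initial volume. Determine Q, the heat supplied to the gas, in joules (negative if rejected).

-8300 J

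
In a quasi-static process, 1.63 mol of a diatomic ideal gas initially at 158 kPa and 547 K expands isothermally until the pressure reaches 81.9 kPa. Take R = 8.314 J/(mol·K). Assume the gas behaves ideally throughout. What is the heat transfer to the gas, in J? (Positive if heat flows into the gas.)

4870 J

V₁ = nRT₁/P₁ = 1.63×8.314×547/158 = 46.9 L.
Isothermal: T stays 547 K; PV = const ⇒ V₂ = 90.5 L, P₂ = 81.9 kPa.
ΔU = 0 (ideal gas, T constant).
W = nRT ln(V₂/V₁) = 1.63×8.314×547×ln(1.93) = 4870 J.
Q = ΔU + W = 4870 J.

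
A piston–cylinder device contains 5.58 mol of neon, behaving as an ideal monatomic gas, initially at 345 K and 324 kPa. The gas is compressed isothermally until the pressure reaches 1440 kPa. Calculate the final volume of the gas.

11.1 L

V₁ = nRT₁/P₁ = 5.58×8.314×345/324 = 49.4 L.
Isothermal: T stays 345 K; PV = const ⇒ V₂ = 11.1 L, P₂ = 1440 kPa.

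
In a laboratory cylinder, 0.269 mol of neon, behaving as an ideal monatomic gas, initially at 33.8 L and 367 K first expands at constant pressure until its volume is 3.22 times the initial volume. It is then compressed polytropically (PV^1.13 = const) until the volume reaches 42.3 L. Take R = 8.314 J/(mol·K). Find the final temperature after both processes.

P₁ = nRT₁/V₁ = 0.269×8.314×367/33.8 = 24.3 kPa.
Step 1 — Isobaric: P stays 24.3 kPa; V/T = const ⇒ T₂ = 1180 K, V₂ = 109 L.
W = PΔV = 24.3×(109−33.8) kPa·L = 1820 J.
ΔU = nCvΔT = 0.269×12.5×(1180−367) = 2730 J.
Q = ΔU + W = nCpΔT = 4560 J.
State after step 1: P = 24.3 kPa, V = 109 L, T = 1180 K.
Step 2 — Polytropic n=1.13: T₂ = T₁(V₁/V₂)^(n−1) = 1180×(2.57)^0.13 = 1340 K; P₂ = P₁(V₁/V₂)^n = 70.6 kPa.
W = (P₁V₁−P₂V₂)/(n−1) = (24.3×109−70.6×42.3)/0.13 = -2660 J.
ΔU = nCvΔT = 0.269×12.5×(1340−1180) = 518 J.
Q = ΔU + W = -2140 J.
Net over both steps: W = -835 J, Q = 2420 J, ΔU = 3250 J.

1340 K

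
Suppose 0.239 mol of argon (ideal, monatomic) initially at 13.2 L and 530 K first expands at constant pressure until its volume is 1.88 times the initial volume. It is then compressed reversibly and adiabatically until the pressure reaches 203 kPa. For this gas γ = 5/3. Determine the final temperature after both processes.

1450 K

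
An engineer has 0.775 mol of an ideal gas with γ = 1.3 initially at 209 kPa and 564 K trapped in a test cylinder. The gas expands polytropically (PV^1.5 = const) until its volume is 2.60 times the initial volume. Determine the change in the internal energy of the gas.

-4600 J

V₁ = nRT₁/P₁ = 0.775×8.314×564/209 = 17.4 L.
Polytropic n=1.5: T₂ = T₁(V₁/V₂)^(n−1) = 564×(0.385)^0.50 = 350 K; P₂ = P₁(V₁/V₂)^n = 49.9 kPa.
For an ideal gas ΔU = nCvΔT with Cv = R/(γ−1) = 27.7 J/(mol·K).
ΔU = 0.775×27.7×(350−564) = -4600 J.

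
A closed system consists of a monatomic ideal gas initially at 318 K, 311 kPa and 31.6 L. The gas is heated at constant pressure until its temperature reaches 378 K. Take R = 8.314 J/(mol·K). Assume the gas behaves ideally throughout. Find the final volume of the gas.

37.6 L

Isobaric: P stays 311 kPa; V/T = const ⇒ T₂ = 378 K, V₂ = 37.6 L.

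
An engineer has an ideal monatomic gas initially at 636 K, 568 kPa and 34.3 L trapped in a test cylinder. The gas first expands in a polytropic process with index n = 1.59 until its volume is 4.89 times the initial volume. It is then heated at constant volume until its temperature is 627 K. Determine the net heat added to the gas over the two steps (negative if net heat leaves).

n = P₁V₁/(RT₁) = 568×34.3/(8.314×636) = 3.68 mol.
Step 1 — Polytropic n=1.59: T₂ = T₁(V₁/V₂)^(n−1) = 636×(0.204)^0.59 = 249 K; P₂ = P₁(V₁/V₂)^n = 45.5 kPa.
W = (P₁V₁−P₂V₂)/(n−1) = (568×34.3−45.5×168)/0.59 = 20100 J.
ΔU = nCvΔT = 3.68×12.5×(249−636) = -17800 J.
Q = ΔU + W = 2310 J.
State after step 1: P = 45.5 kPa, V = 168 L, T = 249 K.
Step 2 — Isochoric: V stays 168 L; P/T = const ⇒ T₂ = 627 K, P₂ = 115 kPa.
W = 0 (no volume change).
ΔU = nCvΔT = 3.68×12.5×(627−249) = 17400 J.
Q = ΔU = 17400 J.
Net over both steps: W = 20100 J, Q = 19700 J, ΔU = -414 J.

19700 J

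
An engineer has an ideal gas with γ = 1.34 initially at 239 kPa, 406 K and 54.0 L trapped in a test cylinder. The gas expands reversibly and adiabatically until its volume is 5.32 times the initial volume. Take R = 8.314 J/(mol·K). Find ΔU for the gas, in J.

n = P₁V₁/(RT₁) = 239×54.0/(8.314×406) = 3.82 mol.
Adiabatic: TV^(γ−1) = const ⇒ T₂ = 406×(0.188)^0.340 = 230 K; PV^γ = const ⇒ P₂ = 25.4 kPa.
For an ideal gas ΔU = nCvΔT with Cv = R/(γ−1) = 24.5 J/(mol·K).
ΔU = 3.82×24.5×(230−406) = -16500 J.

-16500 J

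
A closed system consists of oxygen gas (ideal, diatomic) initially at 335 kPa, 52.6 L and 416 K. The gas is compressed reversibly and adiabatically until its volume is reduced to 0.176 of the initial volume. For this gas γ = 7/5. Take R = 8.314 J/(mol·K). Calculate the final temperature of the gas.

833 K

Adiabatic: TV^(γ−1) = const ⇒ T₂ = 416×(5.68)^0.400 = 833 K; PV^γ = const ⇒ P₂ = 3810 kPa.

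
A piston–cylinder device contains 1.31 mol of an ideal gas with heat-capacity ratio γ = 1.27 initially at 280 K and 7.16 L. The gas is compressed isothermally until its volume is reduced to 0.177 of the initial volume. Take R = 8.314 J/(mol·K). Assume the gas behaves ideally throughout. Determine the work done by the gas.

-5280 J

P₁ = nRT₁/V₁ = 1.31×8.314×280/7.16 = 426 kPa.
Isothermal: T stays 280 K; PV = const ⇒ V₂ = 1.27 L, P₂ = 2410 kPa.
W = nRT ln(V₂/V₁) = 1.31×8.314×280×ln(0.177) = -5280 J.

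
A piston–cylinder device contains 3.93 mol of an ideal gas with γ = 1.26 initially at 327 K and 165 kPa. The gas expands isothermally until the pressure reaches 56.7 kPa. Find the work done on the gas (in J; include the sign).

V₁ = nRT₁/P₁ = 3.93×8.314×327/165 = 64.8 L.
Isothermal: T stays 327 K; PV = const ⇒ V₂ = 188 L, P₂ = 56.7 kPa.
W = nRT ln(V₂/V₁) = 3.93×8.314×327×ln(2.91) = 11400 J.
Work done on the gas = −W_by = -11400 J.

-11400 J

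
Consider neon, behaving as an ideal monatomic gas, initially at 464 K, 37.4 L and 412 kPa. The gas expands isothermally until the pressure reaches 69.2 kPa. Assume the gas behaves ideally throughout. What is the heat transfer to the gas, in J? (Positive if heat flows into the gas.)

n = P₁V₁/(RT₁) = 412×37.4/(8.314×464) = 3.99 mol.
Isothermal: T stays 464 K; PV = const ⇒ V₂ = 223 L, P₂ = 69.2 kPa.
ΔU = 0 (ideal gas, T constant).
W = nRT ln(V₂/V₁) = 3.99×8.314×464×ln(5.95) = 27500 J.
Q = ΔU + W = 27500 J.

27500 J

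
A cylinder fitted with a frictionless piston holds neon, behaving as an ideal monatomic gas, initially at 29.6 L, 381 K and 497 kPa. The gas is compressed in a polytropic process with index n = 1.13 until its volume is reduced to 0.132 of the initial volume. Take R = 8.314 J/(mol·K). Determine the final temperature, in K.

Polytropic n=1.13: T₂ = T₁(V₁/V₂)^(n−1) = 381×(7.58)^0.13 = 496 K; P₂ = P₁(V₁/V₂)^n = 4900 kPa.

496 K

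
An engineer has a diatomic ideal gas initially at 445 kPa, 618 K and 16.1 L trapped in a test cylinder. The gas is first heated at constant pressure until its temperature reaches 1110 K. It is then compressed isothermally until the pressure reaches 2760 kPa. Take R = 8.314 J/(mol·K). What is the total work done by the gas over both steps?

n = P₁V₁/(RT₁) = 445×16.1/(8.314×618) = 1.39 mol.
Step 1 — Isobaric: P stays 445 kPa; V/T = const ⇒ T₂ = 1110 K, V₂ = 28.9 L.
W = PΔV = 445×(28.9−16.1) kPa·L = 5700 J.
ΔU = nCvΔT = 1.39×20.8×(1110−618) = 14300 J.
Q = ΔU + W = nCpΔT = 20000 J.
State after step 1: P = 445 kPa, V = 28.9 L, T = 1110 K.
Step 2 — Isothermal: T stays 1110 K; PV = const ⇒ V₂ = 4.66 L, P₂ = 2760 kPa.
ΔU = 0 (ideal gas, T constant).
W = nRT ln(V₂/V₁) = 1.39×8.314×1110×ln(0.161) = -23500 J.
Q = ΔU + W = -23500 J.
Net over both steps: W = -17800 J, Q = -3520 J, ΔU = 14300 J.

-17800 J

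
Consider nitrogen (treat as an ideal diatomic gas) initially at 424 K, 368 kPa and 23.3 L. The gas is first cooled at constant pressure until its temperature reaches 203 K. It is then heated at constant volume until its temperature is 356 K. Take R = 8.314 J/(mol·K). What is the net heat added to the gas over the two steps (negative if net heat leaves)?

-7910 J

n = P₁V₁/(RT₁) = 368×23.3/(8.314×424) = 2.43 mol.
Step 1 — Isobaric: P stays 368 kPa; V/T = const ⇒ T₂ = 203 K, V₂ = 11.2 L.
W = PΔV = 368×(11.2−23.3) kPa·L = -4470 J.
ΔU = nCvΔT = 2.43×20.8×(203−424) = -11200 J.
Q = ΔU + W = nCpΔT = -15600 J.
State after step 1: P = 368 kPa, V = 11.2 L, T = 203 K.
Step 2 — Isochoric: V stays 11.2 L; P/T = const ⇒ T₂ = 356 K, P₂ = 645 kPa.
W = 0 (no volume change).
ΔU = nCvΔT = 2.43×20.8×(356−203) = 7740 J.
Q = ΔU = 7740 J.
Net over both steps: W = -4470 J, Q = -7910 J, ΔU = -3440 J.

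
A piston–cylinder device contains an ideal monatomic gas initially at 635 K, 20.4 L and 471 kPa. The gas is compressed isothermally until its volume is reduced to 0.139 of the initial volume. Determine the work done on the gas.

19000 J

n = P₁V₁/(RT₁) = 471×20.4/(8.314×635) = 1.82 mol.
Isothermal: T stays 635 K; PV = const ⇒ V₂ = 2.84 L, P₂ = 3390 kPa.
W = nRT ln(V₂/V₁) = 1.82×8.314×635×ln(0.139) = -19000 J.
Work done on the gas = −W_by = 19000 J.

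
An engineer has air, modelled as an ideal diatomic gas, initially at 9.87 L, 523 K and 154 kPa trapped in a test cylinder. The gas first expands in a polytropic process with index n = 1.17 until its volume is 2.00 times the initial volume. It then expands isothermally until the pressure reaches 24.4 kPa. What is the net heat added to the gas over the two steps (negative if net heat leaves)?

1960 J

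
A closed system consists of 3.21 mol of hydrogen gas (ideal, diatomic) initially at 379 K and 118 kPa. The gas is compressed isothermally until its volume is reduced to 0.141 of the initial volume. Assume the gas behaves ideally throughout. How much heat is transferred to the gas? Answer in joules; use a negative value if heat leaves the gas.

-19800 J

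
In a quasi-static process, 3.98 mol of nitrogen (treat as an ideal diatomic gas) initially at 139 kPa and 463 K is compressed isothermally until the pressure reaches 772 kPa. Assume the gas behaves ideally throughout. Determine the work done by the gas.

V₁ = nRT₁/P₁ = 3.98×8.314×463/139 = 110 L.
Isothermal: T stays 463 K; PV = const ⇒ V₂ = 19.8 L, P₂ = 772 kPa.
W = nRT ln(V₂/V₁) = 3.98×8.314×463×ln(0.180) = -26300 J.

-26300 J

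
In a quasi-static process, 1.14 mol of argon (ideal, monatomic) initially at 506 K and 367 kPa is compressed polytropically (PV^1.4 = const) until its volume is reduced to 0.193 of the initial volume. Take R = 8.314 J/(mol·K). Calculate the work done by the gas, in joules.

-11200 J

V₁ = nRT₁/P₁ = 1.14×8.314×506/367 = 13.1 L.
Polytropic n=1.4: T₂ = T₁(V₁/V₂)^(n−1) = 506×(5.18)^0.40 = 977 K; P₂ = P₁(V₁/V₂)^n = 3670 kPa.
W = (P₁V₁−P₂V₂)/(n−1) = (367×13.1−3670×2.52)/0.40 = -11200 J.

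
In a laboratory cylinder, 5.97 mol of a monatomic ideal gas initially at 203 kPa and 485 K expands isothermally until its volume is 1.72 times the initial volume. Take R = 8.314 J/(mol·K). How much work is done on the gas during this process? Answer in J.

-13100 J

V₁ = nRT₁/P₁ = 5.97×8.314×485/203 = 119 L.
Isothermal: T stays 485 K; PV = const ⇒ V₂ = 204 L, P₂ = 118 kPa.
W = nRT ln(V₂/V₁) = 5.97×8.314×485×ln(1.72) = 13100 J.
Work done on the gas = −W_by = -13100 J.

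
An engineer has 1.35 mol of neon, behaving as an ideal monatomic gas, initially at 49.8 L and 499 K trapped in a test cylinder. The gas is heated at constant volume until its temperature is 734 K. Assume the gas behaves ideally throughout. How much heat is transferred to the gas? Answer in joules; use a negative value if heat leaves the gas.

P₁ = nRT₁/V₁ = 1.35×8.314×499/49.8 = 112 kPa.
Isochoric: V stays 49.8 L; P/T = const ⇒ T₂ = 734 K, P₂ = 165 kPa.
W = 0 (no volume change).
ΔU = nCvΔT = 1.35×12.5×(734−499) = 3960 J.
Q = ΔU = 3960 J.

3960 J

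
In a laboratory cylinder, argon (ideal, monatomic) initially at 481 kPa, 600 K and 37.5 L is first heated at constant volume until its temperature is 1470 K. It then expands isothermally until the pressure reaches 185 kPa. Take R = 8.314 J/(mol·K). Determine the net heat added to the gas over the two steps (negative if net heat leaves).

n = P₁V₁/(RT₁) = 481×37.5/(8.314×600) = 3.62 mol.
Step 1 — Isochoric: V stays 37.5 L; P/T = const ⇒ T₂ = 1470 K, P₂ = 1180 kPa.
W = 0 (no volume change).
ΔU = nCvΔT = 3.62×12.5×(1470−600) = 39200 J.
Q = ΔU = 39200 J.
State after step 1: P = 1180 kPa, V = 37.5 L, T = 1470 K.
Step 2 — Isothermal: T stays 1470 K; PV = const ⇒ V₂ = 239 L, P₂ = 185 kPa.
ΔU = 0 (ideal gas, T constant).
W = nRT ln(V₂/V₁) = 3.62×8.314×1470×ln(6.37) = 81800 J.
Q = ΔU + W = 81800 J.
Net over both steps: W = 81800 J, Q = 121000 J, ΔU = 39200 J.

121000 J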